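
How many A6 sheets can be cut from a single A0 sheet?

A0 = 841 × 1189 mm; A6 = 105 × 148 mm.
Each halving step doubles the count; 6 steps from A0 to A6.
2^6 = 64.

64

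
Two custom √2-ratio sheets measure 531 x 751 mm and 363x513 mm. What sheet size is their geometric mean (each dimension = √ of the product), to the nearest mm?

439 × 621 mm

Short side: √(531 · 363) = √192753 ≈ 439.0 → 439 mm
Long side: √(751 · 513) = √385263 ≈ 620.7 → 621 mm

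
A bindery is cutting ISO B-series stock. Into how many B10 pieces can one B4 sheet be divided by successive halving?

64

Each ISO step halves the sheet: 1 × B4 → 2 × B5 → 4 × B6 → 8 × B7 → …
From B4 to B10 is 6 halving steps: 2^6 = 64.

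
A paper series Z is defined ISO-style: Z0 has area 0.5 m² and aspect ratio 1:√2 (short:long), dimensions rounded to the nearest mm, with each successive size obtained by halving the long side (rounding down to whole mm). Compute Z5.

Let Z0's short side be w mm. w · w√2 = 0.5 m² = 500,000 mm², so w ≈ 594.6 mm and w√2 ≈ 840.9 mm → Z0 = 595 × 841 mm.
Z1: ⌊841/2⌋ × 595 = 420 × 595 mm
Z2: ⌊595/2⌋ × 420 = 297 × 420 mm
Z3: ⌊420/2⌋ × 297 = 210 × 297 mm
Z4: ⌊297/2⌋ × 210 = 148 × 210 mm
Z5: ⌊210/2⌋ × 148 = 105 × 148 mm

105 × 148 mm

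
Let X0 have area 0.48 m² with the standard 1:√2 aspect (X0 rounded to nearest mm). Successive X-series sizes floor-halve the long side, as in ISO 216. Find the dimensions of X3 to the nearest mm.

Let X0's short side be w mm. w · w√2 = 0.48 m² = 480,000 mm², so w ≈ 582.6 mm and w√2 ≈ 823.9 mm → X0 = 583 × 824 mm.
X1: ⌊824/2⌋ × 583 = 412 × 583 mm
X2: ⌊583/2⌋ × 412 = 291 × 412 mm
X3: ⌊412/2⌋ × 291 = 206 × 291 mm

206 × 291 mm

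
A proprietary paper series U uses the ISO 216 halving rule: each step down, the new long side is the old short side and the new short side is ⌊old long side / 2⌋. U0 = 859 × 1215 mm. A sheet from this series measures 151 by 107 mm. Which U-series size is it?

U6

U0: 859 × 1215 mm
U1: 607 × 859 mm
U2: 429 × 607 mm
U3: 303 × 429 mm
U4: 214 × 303 mm
U5: 151 × 214 mm
U6: 107 × 151 mm
U7: 75 × 107 mm
→ matches U6.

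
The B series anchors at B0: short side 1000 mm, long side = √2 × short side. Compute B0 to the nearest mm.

Short side = 1000 mm; long side = 1000√2 ≈ 1414.2 mm.

1000 × 1414 mm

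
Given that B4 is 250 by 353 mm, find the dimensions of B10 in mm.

B5: ⌊353/2⌋ × 250 = 176 × 250 mm
B6: ⌊250/2⌋ × 176 = 125 × 176 mm
B7: ⌊176/2⌋ × 125 = 88 × 125 mm
B8: ⌊125/2⌋ × 88 = 62 × 88 mm
B9: ⌊88/2⌋ × 62 = 44 × 62 mm
B10: ⌊62/2⌋ × 44 = 31 × 44 mm

31 × 44 mm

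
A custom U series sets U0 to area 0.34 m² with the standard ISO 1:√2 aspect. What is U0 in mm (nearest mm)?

Let the short side be w mm. Then w · w√2 = 0.34 m² = 340,000 mm².
w² = 340,000/√2, so w ≈ 490.3 mm; long side = w√2 ≈ 693.4 mm.

490 × 693 mm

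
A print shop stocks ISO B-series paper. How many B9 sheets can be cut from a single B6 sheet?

B6 = 125 × 176 mm; B9 = 44 × 62 mm.
Each halving step doubles the count; 3 steps from B6 to B9.
2^3 = 8.

8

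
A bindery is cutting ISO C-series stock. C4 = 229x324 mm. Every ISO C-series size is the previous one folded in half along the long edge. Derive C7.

C5: ⌊324/2⌋ × 229 = 162 × 229 mm
C6: ⌊229/2⌋ × 162 = 114 × 162 mm
C7: ⌊162/2⌋ × 114 = 81 × 114 mm

81 × 114 mm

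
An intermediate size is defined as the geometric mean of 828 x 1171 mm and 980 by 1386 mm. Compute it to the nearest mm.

901 × 1274 mm

Short side: √(828 · 980) = √811440 ≈ 900.8 → 901 mm
Long side: √(1171 · 1386) = √1623006 ≈ 1274.0 → 1274 mm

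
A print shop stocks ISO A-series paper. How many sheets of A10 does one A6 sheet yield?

Each ISO step halves the sheet: 1 × A6 → 2 × A7 → 4 × A8 → 8 × A9 → …
From A6 to A10 is 4 halving steps: 2^4 = 16.

16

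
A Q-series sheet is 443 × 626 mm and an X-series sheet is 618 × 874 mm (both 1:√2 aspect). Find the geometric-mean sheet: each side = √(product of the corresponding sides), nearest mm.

523 × 740 mm

Short side: √(443 · 618) = √273774 ≈ 523.2 → 523 mm
Long side: √(626 · 874) = √547124 ≈ 739.7 → 740 mm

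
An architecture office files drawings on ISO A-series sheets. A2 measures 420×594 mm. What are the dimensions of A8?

A3: ⌊594/2⌋ × 420 = 297 × 420 mm
A4: ⌊420/2⌋ × 297 = 210 × 297 mm
A5: ⌊297/2⌋ × 210 = 148 × 210 mm
A6: ⌊210/2⌋ × 148 = 105 × 148 mm
A7: ⌊148/2⌋ × 105 = 74 × 105 mm
A8: ⌊105/2⌋ × 74 = 52 × 74 mm

52 × 74 mm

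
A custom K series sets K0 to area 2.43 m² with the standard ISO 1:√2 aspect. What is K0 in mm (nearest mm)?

Let the short side be w mm. Then w · w√2 = 2.43 m² = 2,430,000 mm².
w² = 2,430,000/√2, so w ≈ 1310.8 mm; long side = w√2 ≈ 1853.8 mm.

1311 × 1854 mm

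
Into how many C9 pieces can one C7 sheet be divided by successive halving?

4

C7 = 81 × 114 mm; C9 = 40 × 57 mm.
Each halving step doubles the count; 2 steps from C7 to C9.
2^2 = 4.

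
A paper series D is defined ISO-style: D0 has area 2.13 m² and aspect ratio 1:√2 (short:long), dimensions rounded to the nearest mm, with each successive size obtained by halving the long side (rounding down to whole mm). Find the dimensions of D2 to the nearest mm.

613 × 868 mm

Let D0's short side be w mm. w · w√2 = 2.13 m² = 2,130,000 mm², so w ≈ 1227.2 mm and w√2 ≈ 1735.6 mm → D0 = 1227 × 1736 mm.
D1: ⌊1736/2⌋ × 1227 = 868 × 1227 mm
D2: ⌊1227/2⌋ × 868 = 613 × 868 mm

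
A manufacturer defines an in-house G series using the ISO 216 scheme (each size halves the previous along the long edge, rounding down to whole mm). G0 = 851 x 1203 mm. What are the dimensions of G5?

G1: ⌊1203/2⌋ × 851 = 601 × 851 mm
G2: ⌊851/2⌋ × 601 = 425 × 601 mm
G3: ⌊601/2⌋ × 425 = 300 × 425 mm
G4: ⌊425/2⌋ × 300 = 212 × 300 mm
G5: ⌊300/2⌋ × 212 = 150 × 212 mm

150 × 212 mm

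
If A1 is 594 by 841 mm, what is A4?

210 × 297 mm

A2: ⌊841/2⌋ × 594 = 420 × 594 mm
A3: ⌊594/2⌋ × 420 = 297 × 420 mm
A4: ⌊420/2⌋ × 297 = 210 × 297 mm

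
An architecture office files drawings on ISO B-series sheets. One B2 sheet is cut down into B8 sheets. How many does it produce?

64

B2 = 500 × 707 mm; B8 = 62 × 88 mm.
Each halving step doubles the count; 6 steps from B2 to B8.
2^6 = 64.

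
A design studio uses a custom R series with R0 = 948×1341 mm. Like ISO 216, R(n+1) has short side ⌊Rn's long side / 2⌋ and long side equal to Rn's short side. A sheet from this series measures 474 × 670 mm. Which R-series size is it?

R2

R0: 948 × 1341 mm
R1: 670 × 948 mm
R2: 474 × 670 mm
R3: 335 × 474 mm
→ matches R2.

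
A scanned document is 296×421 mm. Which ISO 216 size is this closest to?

Aspect ratio 421/296 ≈ 1.422 — close to the ISO √2 ≈ 1.414.
In the A-series (A0 area = 1 m²): A3 = 297 × 420 mm.
Off by 2 mm total — nearest standard size.

A3 (297 × 420 mm)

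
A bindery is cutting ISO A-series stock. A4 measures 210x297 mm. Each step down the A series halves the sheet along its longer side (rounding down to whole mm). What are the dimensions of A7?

A5: ⌊297/2⌋ × 210 = 148 × 210 mm
A6: ⌊210/2⌋ × 148 = 105 × 148 mm
A7: ⌊148/2⌋ × 105 = 74 × 105 mm

74 × 105 mm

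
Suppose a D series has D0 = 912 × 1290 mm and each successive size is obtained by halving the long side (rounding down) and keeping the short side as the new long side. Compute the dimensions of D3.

322 × 456 mm

D1: ⌊1290/2⌋ × 912 = 645 × 912 mm
D2: ⌊912/2⌋ × 645 = 456 × 645 mm
D3: ⌊645/2⌋ × 456 = 322 × 456 mm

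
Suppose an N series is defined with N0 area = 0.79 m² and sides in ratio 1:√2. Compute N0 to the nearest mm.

Let the short side be w mm. Then w · w√2 = 0.79 m² = 790,000 mm².
w² = 790,000/√2, so w ≈ 747.4 mm; long side = w√2 ≈ 1057.0 mm.

747 × 1057 mm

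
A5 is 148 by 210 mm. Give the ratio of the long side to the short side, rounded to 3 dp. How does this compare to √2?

210 / 148 = 1.419
ISO 216 targets √2 ≈ 1.414; the +0.005 deviation is from mm rounding.

1.419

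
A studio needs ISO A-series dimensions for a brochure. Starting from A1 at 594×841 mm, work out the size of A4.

A2: ⌊841/2⌋ × 594 = 420 × 594 mm
A3: ⌊594/2⌋ × 420 = 297 × 420 mm
A4: ⌊420/2⌋ × 297 = 210 × 297 mm

210 × 297 mm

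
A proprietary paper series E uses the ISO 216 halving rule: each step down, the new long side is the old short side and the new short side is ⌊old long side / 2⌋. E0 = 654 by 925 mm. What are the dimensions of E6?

E1: ⌊925/2⌋ × 654 = 462 × 654 mm
E2: ⌊654/2⌋ × 462 = 327 × 462 mm
E3: ⌊462/2⌋ × 327 = 231 × 327 mm
E4: ⌊327/2⌋ × 231 = 163 × 231 mm
E5: ⌊231/2⌋ × 163 = 115 × 163 mm
E6: ⌊163/2⌋ × 115 = 81 × 115 mm

81 × 115 mm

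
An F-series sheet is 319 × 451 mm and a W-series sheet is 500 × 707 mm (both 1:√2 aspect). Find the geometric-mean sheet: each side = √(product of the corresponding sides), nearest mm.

Short side: √(319 · 500) = √159500 ≈ 399.4 → 399 mm
Long side: √(451 · 707) = √318857 ≈ 564.7 → 565 mm

399 × 565 mm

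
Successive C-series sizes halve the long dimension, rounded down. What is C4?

C0 = 917 × 1297 mm (C0 is the geometric mean of A0 and B0, aspect 1:√2).
C1: ⌊1297/2⌋ × 917 = 648 × 917 mm
C2: ⌊917/2⌋ × 648 = 458 × 648 mm
C3: ⌊648/2⌋ × 458 = 324 × 458 mm
C4: ⌊458/2⌋ × 324 = 229 × 324 mm

229 × 324 mm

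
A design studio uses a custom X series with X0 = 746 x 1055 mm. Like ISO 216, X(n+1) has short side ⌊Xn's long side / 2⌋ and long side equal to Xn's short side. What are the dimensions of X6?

X1: ⌊1055/2⌋ × 746 = 527 × 746 mm
X2: ⌊746/2⌋ × 527 = 373 × 527 mm
X3: ⌊527/2⌋ × 373 = 263 × 373 mm
X4: ⌊373/2⌋ × 263 = 186 × 263 mm
X5: ⌊263/2⌋ × 186 = 131 × 186 mm
X6: ⌊186/2⌋ × 131 = 93 × 131 mm

93 × 131 mm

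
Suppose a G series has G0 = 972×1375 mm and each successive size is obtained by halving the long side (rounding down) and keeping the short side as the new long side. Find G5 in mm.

G1: ⌊1375/2⌋ × 972 = 687 × 972 mm
G2: ⌊972/2⌋ × 687 = 486 × 687 mm
G3: ⌊687/2⌋ × 486 = 343 × 486 mm
G4: ⌊486/2⌋ × 343 = 243 × 343 mm
G5: ⌊343/2⌋ × 243 = 171 × 243 mm

171 × 243 mm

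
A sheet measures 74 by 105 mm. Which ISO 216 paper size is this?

A7 (74 × 105 mm)

Aspect ratio 105/74 ≈ 1.419 — close to the ISO √2 ≈ 1.414.
In the A-series (A0 area = 1 m²): A7 = 74 × 105 mm.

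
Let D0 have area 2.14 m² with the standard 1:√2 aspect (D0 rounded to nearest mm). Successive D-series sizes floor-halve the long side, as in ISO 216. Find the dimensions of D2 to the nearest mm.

Let D0's short side be w mm. w · w√2 = 2.14 m² = 2,140,000 mm², so w ≈ 1230.1 mm and w√2 ≈ 1739.7 mm → D0 = 1230 × 1740 mm.
D1: ⌊1740/2⌋ × 1230 = 870 × 1230 mm
D2: ⌊1230/2⌋ × 870 = 615 × 870 mm

615 × 870 mm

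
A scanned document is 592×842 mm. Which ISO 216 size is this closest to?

A1 (594 × 841 mm)

Aspect ratio 842/592 ≈ 1.422 — close to the ISO √2 ≈ 1.414.
In the A-series (A0 area = 1 m²): A1 = 594 × 841 mm.
Off by 3 mm total — nearest standard size.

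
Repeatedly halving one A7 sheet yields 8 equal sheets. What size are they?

8 = 2^3, so 3 halving steps.
A7 → A8 → … → A10 after 3 steps.

A10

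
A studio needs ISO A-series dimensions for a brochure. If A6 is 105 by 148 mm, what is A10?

26 × 37 mm

A7: ⌊148/2⌋ × 105 = 74 × 105 mm
A8: ⌊105/2⌋ × 74 = 52 × 74 mm
A9: ⌊74/2⌋ × 52 = 37 × 52 mm
A10: ⌊52/2⌋ × 37 = 26 × 37 mm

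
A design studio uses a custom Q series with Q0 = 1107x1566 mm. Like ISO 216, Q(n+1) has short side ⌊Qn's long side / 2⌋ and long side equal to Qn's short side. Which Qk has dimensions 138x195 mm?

Q6

Q0: 1107 × 1566 mm
Q1: 783 × 1107 mm
Q2: 553 × 783 mm
Q3: 391 × 553 mm
Q4: 276 × 391 mm
Q5: 195 × 276 mm
Q6: 138 × 195 mm
Q7: 97 × 138 mm
→ matches Q6.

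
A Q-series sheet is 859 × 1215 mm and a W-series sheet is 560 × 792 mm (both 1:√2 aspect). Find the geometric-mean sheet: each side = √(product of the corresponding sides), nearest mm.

694 × 981 mm

Short side: √(859 · 560) = √481040 ≈ 693.6 → 694 mm
Long side: √(1215 · 792) = √962280 ≈ 981.0 → 981 mm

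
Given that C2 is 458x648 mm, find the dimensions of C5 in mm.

162 × 229 mm

C3: ⌊648/2⌋ × 458 = 324 × 458 mm
C4: ⌊458/2⌋ × 324 = 229 × 324 mm
C5: ⌊324/2⌋ × 229 = 162 × 229 mm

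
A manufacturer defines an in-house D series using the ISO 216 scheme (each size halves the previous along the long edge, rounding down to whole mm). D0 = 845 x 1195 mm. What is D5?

149 × 211 mm

D1: ⌊1195/2⌋ × 845 = 597 × 845 mm
D2: ⌊845/2⌋ × 597 = 422 × 597 mm
D3: ⌊597/2⌋ × 422 = 298 × 422 mm
D4: ⌊422/2⌋ × 298 = 211 × 298 mm
D5: ⌊298/2⌋ × 211 = 149 × 211 mm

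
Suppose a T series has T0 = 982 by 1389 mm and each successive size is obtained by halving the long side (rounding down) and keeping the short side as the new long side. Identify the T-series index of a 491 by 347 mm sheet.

T0: 982 × 1389 mm
T1: 694 × 982 mm
T2: 491 × 694 mm
T3: 347 × 491 mm
T4: 245 × 347 mm
→ matches T3.

T3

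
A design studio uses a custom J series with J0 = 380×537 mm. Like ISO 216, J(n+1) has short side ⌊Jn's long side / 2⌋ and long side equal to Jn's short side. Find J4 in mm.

J1: ⌊537/2⌋ × 380 = 268 × 380 mm
J2: ⌊380/2⌋ × 268 = 190 × 268 mm
J3: ⌊268/2⌋ × 190 = 134 × 190 mm
J4: ⌊190/2⌋ × 134 = 95 × 134 mm

95 × 134 mm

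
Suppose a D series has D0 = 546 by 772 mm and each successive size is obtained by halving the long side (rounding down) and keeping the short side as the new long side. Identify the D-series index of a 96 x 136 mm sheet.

D0: 546 × 772 mm
D1: 386 × 546 mm
D2: 273 × 386 mm
D3: 193 × 273 mm
D4: 136 × 193 mm
D5: 96 × 136 mm
D6: 68 × 96 mm
→ matches D5.

D5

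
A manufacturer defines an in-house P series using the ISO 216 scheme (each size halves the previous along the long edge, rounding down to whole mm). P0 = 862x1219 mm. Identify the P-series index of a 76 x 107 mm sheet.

P0: 862 × 1219 mm
P1: 609 × 862 mm
P2: 431 × 609 mm
P3: 304 × 431 mm
P4: 215 × 304 mm
P5: 152 × 215 mm
P6: 107 × 152 mm
P7: 76 × 107 mm
P8: 53 × 76 mm
→ matches P7.

P7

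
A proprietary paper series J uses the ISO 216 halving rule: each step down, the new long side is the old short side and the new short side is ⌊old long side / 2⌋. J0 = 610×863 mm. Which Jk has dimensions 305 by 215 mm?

J0: 610 × 863 mm
J1: 431 × 610 mm
J2: 305 × 431 mm
J3: 215 × 305 mm
J4: 152 × 215 mm
→ matches J3.

J3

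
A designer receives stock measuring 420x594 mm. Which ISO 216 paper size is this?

A2 (420 × 594 mm)

Aspect ratio 594/420 ≈ 1.414 — close to the ISO √2 ≈ 1.414.
In the A-series (A0 area = 1 m²): A2 = 420 × 594 mm.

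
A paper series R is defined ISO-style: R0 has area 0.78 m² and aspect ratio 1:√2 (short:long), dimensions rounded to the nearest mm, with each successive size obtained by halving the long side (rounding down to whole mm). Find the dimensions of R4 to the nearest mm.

185 × 262 mm

Let R0's short side be w mm. w · w√2 = 0.78 m² = 780,000 mm², so w ≈ 742.7 mm and w√2 ≈ 1050.3 mm → R0 = 743 × 1050 mm.
R1: ⌊1050/2⌋ × 743 = 525 × 743 mm
R2: ⌊743/2⌋ × 525 = 371 × 525 mm
R3: ⌊525/2⌋ × 371 = 262 × 371 mm
R4: ⌊371/2⌋ × 262 = 185 × 262 mm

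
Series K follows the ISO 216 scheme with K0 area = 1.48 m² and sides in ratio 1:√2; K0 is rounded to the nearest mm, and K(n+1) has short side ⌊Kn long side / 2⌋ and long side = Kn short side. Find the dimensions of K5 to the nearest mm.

180 × 255 mm

Let K0's short side be w mm. w · w√2 = 1.48 m² = 1,480,000 mm², so w ≈ 1023.0 mm and w√2 ≈ 1446.7 mm → K0 = 1023 × 1447 mm.
K1: ⌊1447/2⌋ × 1023 = 723 × 1023 mm
K2: ⌊1023/2⌋ × 723 = 511 × 723 mm
K3: ⌊723/2⌋ × 511 = 361 × 511 mm
K4: ⌊511/2⌋ × 361 = 255 × 361 mm
K5: ⌊361/2⌋ × 255 = 180 × 255 mm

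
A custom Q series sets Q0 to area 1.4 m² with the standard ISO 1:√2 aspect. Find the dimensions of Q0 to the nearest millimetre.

995 × 1407 mm

Let the short side be w mm. Then w · w√2 = 1.4 m² = 1,400,000 mm².
w² = 1,400,000/√2, so w ≈ 995.0 mm; long side = w√2 ≈ 1407.1 mm.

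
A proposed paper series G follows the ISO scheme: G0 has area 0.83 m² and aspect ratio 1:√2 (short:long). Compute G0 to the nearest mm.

766 × 1083 mm

Let the short side be w mm. Then w · w√2 = 0.83 m² = 830,000 mm².
w² = 830,000/√2, so w ≈ 766.1 mm; long side = w√2 ≈ 1083.4 mm.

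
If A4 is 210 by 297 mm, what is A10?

26 × 37 mm

A5: ⌊297/2⌋ × 210 = 148 × 210 mm
A6: ⌊210/2⌋ × 148 = 105 × 148 mm
A7: ⌊148/2⌋ × 105 = 74 × 105 mm
A8: ⌊105/2⌋ × 74 = 52 × 74 mm
A9: ⌊74/2⌋ × 52 = 37 × 52 mm
A10: ⌊52/2⌋ × 37 = 26 × 37 mm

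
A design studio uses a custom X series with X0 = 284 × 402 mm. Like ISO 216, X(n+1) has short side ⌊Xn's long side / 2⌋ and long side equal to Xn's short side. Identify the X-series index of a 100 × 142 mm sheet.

X0: 284 × 402 mm
X1: 201 × 284 mm
X2: 142 × 201 mm
X3: 100 × 142 mm
X4: 71 × 100 mm
→ matches X3.

X3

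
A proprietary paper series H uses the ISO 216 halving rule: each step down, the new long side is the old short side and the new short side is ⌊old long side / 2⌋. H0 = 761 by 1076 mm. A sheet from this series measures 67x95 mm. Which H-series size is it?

H0: 761 × 1076 mm
H1: 538 × 761 mm
H2: 380 × 538 mm
H3: 269 × 380 mm
H4: 190 × 269 mm
H5: 134 × 190 mm
H6: 95 × 134 mm
H7: 67 × 95 mm
H8: 47 × 67 mm
→ matches H7.

H7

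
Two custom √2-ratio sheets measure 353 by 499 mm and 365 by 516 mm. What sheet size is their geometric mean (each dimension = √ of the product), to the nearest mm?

Short side: √(353 · 365) = √128845 ≈ 358.9 → 359 mm
Long side: √(499 · 516) = √257484 ≈ 507.4 → 507 mm

359 × 507 mm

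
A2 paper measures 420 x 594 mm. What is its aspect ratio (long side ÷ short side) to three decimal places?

1.414

594 / 420 = 1.414
Matches √2 ≈ 1.414 — the ISO 216 defining ratio.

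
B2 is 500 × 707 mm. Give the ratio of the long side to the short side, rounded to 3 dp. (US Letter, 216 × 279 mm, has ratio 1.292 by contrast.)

707 / 500 = 1.414
Matches √2 ≈ 1.414 — the ISO 216 defining ratio.

1.414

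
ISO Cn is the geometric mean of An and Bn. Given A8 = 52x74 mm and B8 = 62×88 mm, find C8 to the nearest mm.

Short side: √(52 · 62) = √3224 ≈ 56.8 → 57 mm
Long side: √(74 · 88) = √6512 ≈ 80.7 → 81 mm

57 × 81 mm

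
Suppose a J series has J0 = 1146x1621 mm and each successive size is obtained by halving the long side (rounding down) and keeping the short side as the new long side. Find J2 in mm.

573 × 810 mm

J1: ⌊1621/2⌋ × 1146 = 810 × 1146 mm
J2: ⌊1146/2⌋ × 810 = 573 × 810 mm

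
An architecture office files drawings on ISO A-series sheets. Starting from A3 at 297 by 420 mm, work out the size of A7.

74 × 105 mm

A4: ⌊420/2⌋ × 297 = 210 × 297 mm
A5: ⌊297/2⌋ × 210 = 148 × 210 mm
A6: ⌊210/2⌋ × 148 = 105 × 148 mm
A7: ⌊148/2⌋ × 105 = 74 × 105 mm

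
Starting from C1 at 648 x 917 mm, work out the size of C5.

C2: ⌊917/2⌋ × 648 = 458 × 648 mm
C3: ⌊648/2⌋ × 458 = 324 × 458 mm
C4: ⌊458/2⌋ × 324 = 229 × 324 mm
C5: ⌊324/2⌋ × 229 = 162 × 229 mm

162 × 229 mm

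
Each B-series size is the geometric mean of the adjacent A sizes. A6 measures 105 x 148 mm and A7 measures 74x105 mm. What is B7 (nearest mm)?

Short side: √(105 · 74) = √7770 ≈ 88.1 → 88 mm
Long side: √(148 · 105) = √15540 ≈ 124.7 → 125 mm

88 × 125 mm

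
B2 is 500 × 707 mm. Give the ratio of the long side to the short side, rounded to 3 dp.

1.414

707 / 500 = 1.414
Matches √2 ≈ 1.414 — the ISO 216 defining ratio.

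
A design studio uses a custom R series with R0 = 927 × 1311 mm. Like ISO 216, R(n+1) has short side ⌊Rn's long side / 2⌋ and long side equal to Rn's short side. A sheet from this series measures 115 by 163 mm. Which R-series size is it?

R0: 927 × 1311 mm
R1: 655 × 927 mm
R2: 463 × 655 mm
R3: 327 × 463 mm
R4: 231 × 327 mm
R5: 163 × 231 mm
R6: 115 × 163 mm
R7: 81 × 115 mm
→ matches R6.

R6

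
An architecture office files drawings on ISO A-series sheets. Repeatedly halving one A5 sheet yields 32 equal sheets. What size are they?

32 = 2^5, so 5 halving steps.
A5 → A6 → … → A10 after 5 steps.

A10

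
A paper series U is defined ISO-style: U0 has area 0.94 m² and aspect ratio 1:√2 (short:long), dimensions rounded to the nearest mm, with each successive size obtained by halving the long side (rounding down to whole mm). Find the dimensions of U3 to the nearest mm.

288 × 407 mm

Let U0's short side be w mm. w · w√2 = 0.94 m² = 940,000 mm², so w ≈ 815.3 mm and w√2 ≈ 1153.0 mm → U0 = 815 × 1153 mm.
U1: ⌊1153/2⌋ × 815 = 576 × 815 mm
U2: ⌊815/2⌋ × 576 = 407 × 576 mm
U3: ⌊576/2⌋ × 407 = 288 × 407 mm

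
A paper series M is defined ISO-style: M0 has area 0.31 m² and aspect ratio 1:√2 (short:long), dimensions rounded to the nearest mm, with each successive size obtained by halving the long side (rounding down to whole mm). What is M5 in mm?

82 × 117 mm

Let M0's short side be w mm. w · w√2 = 0.31 m² = 310,000 mm², so w ≈ 468.2 mm and w√2 ≈ 662.1 mm → M0 = 468 × 662 mm.
M1: ⌊662/2⌋ × 468 = 331 × 468 mm
M2: ⌊468/2⌋ × 331 = 234 × 331 mm
M3: ⌊331/2⌋ × 234 = 165 × 234 mm
M4: ⌊234/2⌋ × 165 = 117 × 165 mm
M5: ⌊165/2⌋ × 117 = 82 × 117 mm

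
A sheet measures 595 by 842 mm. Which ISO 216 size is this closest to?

Aspect ratio 842/595 ≈ 1.415 — close to the ISO √2 ≈ 1.414.
In the A-series (A0 area = 1 m²): A1 = 594 × 841 mm.
Off by 2 mm total — nearest standard size.

A1 (594 × 841 mm)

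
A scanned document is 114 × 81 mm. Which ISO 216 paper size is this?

Aspect ratio 114/81 ≈ 1.407 — close to the ISO √2 ≈ 1.414.
In the C-series (envelope sizes, between A and B): C7 = 81 × 114 mm.

C7 (81 × 114 mm)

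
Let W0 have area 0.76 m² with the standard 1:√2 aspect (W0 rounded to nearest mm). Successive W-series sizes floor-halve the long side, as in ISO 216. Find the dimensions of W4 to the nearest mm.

183 × 259 mm

Let W0's short side be w mm. w · w√2 = 0.76 m² = 760,000 mm², so w ≈ 733.1 mm and w√2 ≈ 1036.7 mm → W0 = 733 × 1037 mm.
W1: ⌊1037/2⌋ × 733 = 518 × 733 mm
W2: ⌊733/2⌋ × 518 = 366 × 518 mm
W3: ⌊518/2⌋ × 366 = 259 × 366 mm
W4: ⌊366/2⌋ × 259 = 183 × 259 mm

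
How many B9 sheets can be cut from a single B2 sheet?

B2 = 500 × 707 mm; B9 = 44 × 62 mm.
Each halving step doubles the count; 7 steps from B2 to B9.
2^7 = 128.

128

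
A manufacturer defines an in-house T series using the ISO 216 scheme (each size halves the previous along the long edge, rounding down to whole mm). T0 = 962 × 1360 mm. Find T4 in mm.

240 × 340 mm

T1: ⌊1360/2⌋ × 962 = 680 × 962 mm
T2: ⌊962/2⌋ × 680 = 481 × 680 mm
T3: ⌊680/2⌋ × 481 = 340 × 481 mm
T4: ⌊481/2⌋ × 340 = 240 × 340 mm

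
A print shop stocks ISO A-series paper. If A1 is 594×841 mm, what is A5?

148 × 210 mm

A2: ⌊841/2⌋ × 594 = 420 × 594 mm
A3: ⌊594/2⌋ × 420 = 297 × 420 mm
A4: ⌊420/2⌋ × 297 = 210 × 297 mm
A5: ⌊297/2⌋ × 210 = 148 × 210 mm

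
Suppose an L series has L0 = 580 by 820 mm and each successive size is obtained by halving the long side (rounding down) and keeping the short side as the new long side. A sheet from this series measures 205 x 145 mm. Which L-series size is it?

L0: 580 × 820 mm
L1: 410 × 580 mm
L2: 290 × 410 mm
L3: 205 × 290 mm
L4: 145 × 205 mm
L5: 102 × 145 mm
→ matches L4.

L4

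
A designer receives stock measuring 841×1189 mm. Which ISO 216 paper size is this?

A0 (841 × 1189 mm)

Aspect ratio 1189/841 ≈ 1.414 — close to the ISO √2 ≈ 1.414.
In the A-series (A0 area = 1 m²): A0 = 841 × 1189 mm.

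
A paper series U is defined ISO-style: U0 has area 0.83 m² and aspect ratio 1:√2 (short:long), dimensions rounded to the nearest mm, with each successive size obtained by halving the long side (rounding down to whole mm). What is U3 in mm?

270 × 383 mm

Let U0's short side be w mm. w · w√2 = 0.83 m² = 830,000 mm², so w ≈ 766.1 mm and w√2 ≈ 1083.4 mm → U0 = 766 × 1083 mm.
U1: ⌊1083/2⌋ × 766 = 541 × 766 mm
U2: ⌊766/2⌋ × 541 = 383 × 541 mm
U3: ⌊541/2⌋ × 383 = 270 × 383 mm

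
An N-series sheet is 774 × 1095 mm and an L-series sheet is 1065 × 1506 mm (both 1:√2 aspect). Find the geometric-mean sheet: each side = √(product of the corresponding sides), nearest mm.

Short side: √(774 · 1065) = √824310 ≈ 907.9 → 908 mm
Long side: √(1095 · 1506) = √1649070 ≈ 1284.2 → 1284 mm

908 × 1284 mm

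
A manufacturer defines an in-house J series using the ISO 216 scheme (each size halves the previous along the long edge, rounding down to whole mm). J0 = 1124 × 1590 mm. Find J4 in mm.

J1 = 795 × 1124 mm (from J0 by 1 halving).
J2: ⌊1124/2⌋ × 795 = 562 × 795 mm
J3: ⌊795/2⌋ × 562 = 397 × 562 mm
J4: ⌊562/2⌋ × 397 = 281 × 397 mm

281 × 397 mm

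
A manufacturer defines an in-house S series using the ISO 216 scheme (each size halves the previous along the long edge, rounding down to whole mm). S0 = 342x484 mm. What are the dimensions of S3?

121 × 171 mm

S1: ⌊484/2⌋ × 342 = 242 × 342 mm
S2: ⌊342/2⌋ × 242 = 171 × 242 mm
S3: ⌊242/2⌋ × 171 = 121 × 171 mm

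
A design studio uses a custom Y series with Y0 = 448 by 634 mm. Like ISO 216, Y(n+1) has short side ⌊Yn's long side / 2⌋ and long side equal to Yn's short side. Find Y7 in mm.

Y1 = 317 × 448 mm (from Y0 by 1 halving).
Y2: ⌊448/2⌋ × 317 = 224 × 317 mm
Y3: ⌊317/2⌋ × 224 = 158 × 224 mm
Y4: ⌊224/2⌋ × 158 = 112 × 158 mm
Y5: ⌊158/2⌋ × 112 = 79 × 112 mm
Y6: ⌊112/2⌋ × 79 = 56 × 79 mm
Y7: ⌊79/2⌋ × 56 = 39 × 56 mm

39 × 56 mm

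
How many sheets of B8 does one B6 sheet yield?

4

Each ISO step halves the sheet: 1 × B6 → 2 × B7 → 4 × B8
From B6 to B8 is 2 halving steps: 2^2 = 4.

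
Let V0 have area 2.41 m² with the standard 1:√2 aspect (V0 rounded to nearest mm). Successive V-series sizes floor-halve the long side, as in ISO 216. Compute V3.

461 × 652 mm

Let V0's short side be w mm. w · w√2 = 2.41 m² = 2,410,000 mm², so w ≈ 1305.4 mm and w√2 ≈ 1846.1 mm → V0 = 1305 × 1846 mm.
V1: ⌊1846/2⌋ × 1305 = 923 × 1305 mm
V2: ⌊1305/2⌋ × 923 = 652 × 923 mm
V3: ⌊923/2⌋ × 652 = 461 × 652 mm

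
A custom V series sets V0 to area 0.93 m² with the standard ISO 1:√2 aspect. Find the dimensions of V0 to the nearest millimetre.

811 × 1147 mm

Let the short side be w mm. Then w · w√2 = 0.93 m² = 930,000 mm².
w² = 930,000/√2, so w ≈ 810.9 mm; long side = w√2 ≈ 1146.8 mm.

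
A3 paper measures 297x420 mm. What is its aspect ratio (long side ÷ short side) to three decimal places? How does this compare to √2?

1.414

420 / 297 = 1.414
Matches √2 ≈ 1.414 — the ISO 216 defining ratio.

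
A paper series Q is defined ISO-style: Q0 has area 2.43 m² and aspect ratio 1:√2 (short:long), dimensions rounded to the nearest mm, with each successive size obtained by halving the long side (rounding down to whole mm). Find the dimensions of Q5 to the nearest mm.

231 × 327 mm

Let Q0's short side be w mm. w · w√2 = 2.43 m² = 2,430,000 mm², so w ≈ 1310.8 mm and w√2 ≈ 1853.8 mm → Q0 = 1311 × 1854 mm.
Q1: ⌊1854/2⌋ × 1311 = 927 × 1311 mm
Q2: ⌊1311/2⌋ × 927 = 655 × 927 mm
Q3: ⌊927/2⌋ × 655 = 463 × 655 mm
Q4: ⌊655/2⌋ × 463 = 327 × 463 mm
Q5: ⌊463/2⌋ × 327 = 231 × 327 mm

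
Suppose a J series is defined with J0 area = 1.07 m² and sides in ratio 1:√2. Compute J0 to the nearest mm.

870 × 1230 mm

Let the short side be w mm. Then w · w√2 = 1.07 m² = 1,070,000 mm².
w² = 1,070,000/√2, so w ≈ 869.8 mm; long side = w√2 ≈ 1230.1 mm.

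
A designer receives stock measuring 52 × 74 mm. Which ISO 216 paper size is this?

Aspect ratio 74/52 ≈ 1.423 — close to the ISO √2 ≈ 1.414.
In the A-series (A0 area = 1 m²): A8 = 52 × 74 mm.

A8 (52 × 74 mm)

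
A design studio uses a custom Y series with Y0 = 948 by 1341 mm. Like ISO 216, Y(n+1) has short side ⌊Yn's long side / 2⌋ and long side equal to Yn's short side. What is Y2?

474 × 670 mm

Y1: ⌊1341/2⌋ × 948 = 670 × 948 mm
Y2: ⌊948/2⌋ × 670 = 474 × 670 mm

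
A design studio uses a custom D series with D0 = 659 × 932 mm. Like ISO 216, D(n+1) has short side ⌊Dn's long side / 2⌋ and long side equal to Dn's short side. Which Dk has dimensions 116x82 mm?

D0: 659 × 932 mm
D1: 466 × 659 mm
D2: 329 × 466 mm
D3: 233 × 329 mm
D4: 164 × 233 mm
D5: 116 × 164 mm
D6: 82 × 116 mm
D7: 58 × 82 mm
→ matches D6.

D6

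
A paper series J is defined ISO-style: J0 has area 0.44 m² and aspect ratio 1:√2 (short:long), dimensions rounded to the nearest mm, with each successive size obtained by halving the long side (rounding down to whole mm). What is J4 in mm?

Let J0's short side be w mm. w · w√2 = 0.44 m² = 440,000 mm², so w ≈ 557.8 mm and w√2 ≈ 788.8 mm → J0 = 558 × 789 mm.
J1: ⌊789/2⌋ × 558 = 394 × 558 mm
J2: ⌊558/2⌋ × 394 = 279 × 394 mm
J3: ⌊394/2⌋ × 279 = 197 × 279 mm
J4: ⌊279/2⌋ × 197 = 139 × 197 mm

139 × 197 mm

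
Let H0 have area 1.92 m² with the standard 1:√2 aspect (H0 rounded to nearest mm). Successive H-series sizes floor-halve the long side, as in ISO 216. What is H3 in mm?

Let H0's short side be w mm. w · w√2 = 1.92 m² = 1,920,000 mm², so w ≈ 1165.2 mm and w√2 ≈ 1647.8 mm → H0 = 1165 × 1648 mm.
H1: ⌊1648/2⌋ × 1165 = 824 × 1165 mm
H2: ⌊1165/2⌋ × 824 = 582 × 824 mm
H3: ⌊824/2⌋ × 582 = 412 × 582 mm

412 × 582 mm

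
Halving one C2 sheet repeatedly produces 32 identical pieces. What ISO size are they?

C7

32 = 2^5, so 5 halving steps.
C2 → C3 → … → C7 after 5 steps.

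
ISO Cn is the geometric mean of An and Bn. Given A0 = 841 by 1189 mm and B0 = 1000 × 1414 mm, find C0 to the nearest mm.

Short side: √(841 · 1000) = √841000 ≈ 917.1 → 917 mm
Long side: √(1189 · 1414) = √1681246 ≈ 1296.6 → 1297 mm

917 × 1297 mm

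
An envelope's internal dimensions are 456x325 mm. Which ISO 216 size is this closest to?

Aspect ratio 456/325 ≈ 1.403 — close to the ISO √2 ≈ 1.414.
In the C-series (envelope sizes, between A and B): C3 = 324 × 458 mm.
Off by 3 mm total — nearest standard size.

C3 (324 × 458 mm)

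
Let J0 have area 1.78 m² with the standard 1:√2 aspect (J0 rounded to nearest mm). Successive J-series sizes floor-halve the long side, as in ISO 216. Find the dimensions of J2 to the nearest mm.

Let J0's short side be w mm. w · w√2 = 1.78 m² = 1,780,000 mm², so w ≈ 1121.9 mm and w√2 ≈ 1586.6 mm → J0 = 1122 × 1587 mm.
J1: ⌊1587/2⌋ × 1122 = 793 × 1122 mm
J2: ⌊1122/2⌋ × 793 = 561 × 793 mm

561 × 793 mm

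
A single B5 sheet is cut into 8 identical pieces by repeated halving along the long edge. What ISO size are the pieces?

B8

8 = 2^3, so 3 halving steps.
B5 → B6 → … → B8 after 3 steps.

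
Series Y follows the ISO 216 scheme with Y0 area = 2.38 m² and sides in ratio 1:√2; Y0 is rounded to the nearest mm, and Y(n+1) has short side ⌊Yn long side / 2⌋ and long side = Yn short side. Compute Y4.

324 × 458 mm

Let Y0's short side be w mm. w · w√2 = 2.38 m² = 2,380,000 mm², so w ≈ 1297.3 mm and w√2 ≈ 1834.6 mm → Y0 = 1297 × 1835 mm.
Y1: ⌊1835/2⌋ × 1297 = 917 × 1297 mm
Y2: ⌊1297/2⌋ × 917 = 648 × 917 mm
Y3: ⌊917/2⌋ × 648 = 458 × 648 mm
Y4: ⌊648/2⌋ × 458 = 324 × 458 mm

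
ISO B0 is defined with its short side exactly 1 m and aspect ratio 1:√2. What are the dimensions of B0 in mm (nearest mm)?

Short side = 1000 mm; long side = 1000√2 ≈ 1414.2 mm.

1000 × 1414 mm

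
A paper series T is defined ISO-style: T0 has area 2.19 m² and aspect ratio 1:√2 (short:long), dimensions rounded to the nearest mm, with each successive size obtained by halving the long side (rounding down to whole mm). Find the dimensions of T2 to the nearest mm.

622 × 880 mm

Let T0's short side be w mm. w · w√2 = 2.19 m² = 2,190,000 mm², so w ≈ 1244.4 mm and w√2 ≈ 1759.9 mm → T0 = 1244 × 1760 mm.
T1: ⌊1760/2⌋ × 1244 = 880 × 1244 mm
T2: ⌊1244/2⌋ × 880 = 622 × 880 mm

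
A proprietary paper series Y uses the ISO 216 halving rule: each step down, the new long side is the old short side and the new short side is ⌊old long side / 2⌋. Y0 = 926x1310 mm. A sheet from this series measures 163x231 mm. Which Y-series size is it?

Y5

Y0: 926 × 1310 mm
Y1: 655 × 926 mm
Y2: 463 × 655 mm
Y3: 327 × 463 mm
Y4: 231 × 327 mm
Y5: 163 × 231 mm
Y6: 115 × 163 mm
→ matches Y5.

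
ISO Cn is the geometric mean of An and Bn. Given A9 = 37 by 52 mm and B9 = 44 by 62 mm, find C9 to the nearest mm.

40 × 57 mm

Short side: √(37 · 44) = √1628 ≈ 40.3 → 40 mm
Long side: √(52 · 62) = √3224 ≈ 56.8 → 57 mm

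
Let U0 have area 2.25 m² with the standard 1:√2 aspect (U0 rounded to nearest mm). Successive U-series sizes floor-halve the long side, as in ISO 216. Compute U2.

630 × 892 mm

Let U0's short side be w mm. w · w√2 = 2.25 m² = 2,250,000 mm², so w ≈ 1261.3 mm and w√2 ≈ 1783.8 mm → U0 = 1261 × 1784 mm.
U1: ⌊1784/2⌋ × 1261 = 892 × 1261 mm
U2: ⌊1261/2⌋ × 892 = 630 × 892 mm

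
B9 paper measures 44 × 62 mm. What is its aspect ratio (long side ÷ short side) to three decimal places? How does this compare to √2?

1.409

62 / 44 = 1.409
ISO 216 targets √2 ≈ 1.414; the -0.005 deviation is from mm rounding.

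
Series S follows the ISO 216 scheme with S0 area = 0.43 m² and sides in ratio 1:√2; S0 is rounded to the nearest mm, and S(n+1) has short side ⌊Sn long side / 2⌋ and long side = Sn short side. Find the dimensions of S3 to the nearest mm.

Let S0's short side be w mm. w · w√2 = 0.43 m² = 430,000 mm², so w ≈ 551.4 mm and w√2 ≈ 779.8 mm → S0 = 551 × 780 mm.
S1: ⌊780/2⌋ × 551 = 390 × 551 mm
S2: ⌊551/2⌋ × 390 = 275 × 390 mm
S3: ⌊390/2⌋ × 275 = 195 × 275 mm

195 × 275 mm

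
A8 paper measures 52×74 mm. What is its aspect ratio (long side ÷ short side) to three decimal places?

74 / 52 = 1.423
ISO 216 targets √2 ≈ 1.414; the +0.009 deviation is from mm rounding.

1.423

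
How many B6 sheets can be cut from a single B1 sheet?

32

Each ISO step halves the sheet: 1 × B1 → 2 × B2 → 4 × B3 → 8 × B4 → …
From B1 to B6 is 5 halving steps: 2^5 = 32.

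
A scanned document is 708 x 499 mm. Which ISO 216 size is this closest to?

B2 (500 × 707 mm)

Aspect ratio 708/499 ≈ 1.419 — close to the ISO √2 ≈ 1.414.
In the B-series (B0 = 1000 × 1414 mm): B2 = 500 × 707 mm.
Off by 2 mm total — nearest standard size.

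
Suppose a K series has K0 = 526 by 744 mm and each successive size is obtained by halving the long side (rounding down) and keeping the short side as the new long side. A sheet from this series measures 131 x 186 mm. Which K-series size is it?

K0: 526 × 744 mm
K1: 372 × 526 mm
K2: 263 × 372 mm
K3: 186 × 263 mm
K4: 131 × 186 mm
K5: 93 × 131 mm
→ matches K4.

K4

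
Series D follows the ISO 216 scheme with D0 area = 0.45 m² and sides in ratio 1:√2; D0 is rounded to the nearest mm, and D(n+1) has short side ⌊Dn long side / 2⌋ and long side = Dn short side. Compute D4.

Let D0's short side be w mm. w · w√2 = 0.45 m² = 450,000 mm², so w ≈ 564.1 mm and w√2 ≈ 797.7 mm → D0 = 564 × 798 mm.
D1: ⌊798/2⌋ × 564 = 399 × 564 mm
D2: ⌊564/2⌋ × 399 = 282 × 399 mm
D3: ⌊399/2⌋ × 282 = 199 × 282 mm
D4: ⌊282/2⌋ × 199 = 141 × 199 mm

141 × 199 mm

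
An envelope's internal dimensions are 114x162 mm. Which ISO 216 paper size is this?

Aspect ratio 162/114 ≈ 1.421 — close to the ISO √2 ≈ 1.414.
In the C-series (envelope sizes, between A and B): C6 = 114 × 162 mm.

C6 (114 × 162 mm)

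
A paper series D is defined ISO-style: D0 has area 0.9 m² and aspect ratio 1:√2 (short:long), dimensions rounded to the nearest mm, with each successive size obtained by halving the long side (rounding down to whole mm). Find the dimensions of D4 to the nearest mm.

199 × 282 mm

Let D0's short side be w mm. w · w√2 = 0.9 m² = 900,000 mm², so w ≈ 797.7 mm and w√2 ≈ 1128.2 mm → D0 = 798 × 1128 mm.
D1: ⌊1128/2⌋ × 798 = 564 × 798 mm
D2: ⌊798/2⌋ × 564 = 399 × 564 mm
D3: ⌊564/2⌋ × 399 = 282 × 399 mm
D4: ⌊399/2⌋ × 282 = 199 × 282 mm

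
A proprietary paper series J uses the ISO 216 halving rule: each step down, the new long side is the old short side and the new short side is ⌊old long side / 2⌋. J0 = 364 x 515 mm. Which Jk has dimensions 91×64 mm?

J5

J0: 364 × 515 mm
J1: 257 × 364 mm
J2: 182 × 257 mm
J3: 128 × 182 mm
J4: 91 × 128 mm
J5: 64 × 91 mm
J6: 45 × 64 mm
→ matches J5.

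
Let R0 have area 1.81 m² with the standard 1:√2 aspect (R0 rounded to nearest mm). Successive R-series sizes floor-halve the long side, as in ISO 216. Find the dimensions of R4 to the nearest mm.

Let R0's short side be w mm. w · w√2 = 1.81 m² = 1,810,000 mm², so w ≈ 1131.3 mm and w√2 ≈ 1599.9 mm → R0 = 1131 × 1600 mm.
R1: ⌊1600/2⌋ × 1131 = 800 × 1131 mm
R2: ⌊1131/2⌋ × 800 = 565 × 800 mm
R3: ⌊800/2⌋ × 565 = 400 × 565 mm
R4: ⌊565/2⌋ × 400 = 282 × 400 mm

282 × 400 mm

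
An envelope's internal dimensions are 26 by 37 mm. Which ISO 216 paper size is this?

Aspect ratio 37/26 ≈ 1.423 — close to the ISO √2 ≈ 1.414.
In the A-series (A0 area = 1 m²): A10 = 26 × 37 mm.

A10 (26 × 37 mm)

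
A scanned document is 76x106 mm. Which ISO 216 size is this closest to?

Aspect ratio 106/76 ≈ 1.395 (ISO target is √2 ≈ 1.414).
In the A-series (A0 area = 1 m²): A7 = 74 × 105 mm.
Off by 3 mm total — nearest standard size.

A7 (74 × 105 mm)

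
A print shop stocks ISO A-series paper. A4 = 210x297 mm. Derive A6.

A5: ⌊297/2⌋ × 210 = 148 × 210 mm
A6: ⌊210/2⌋ × 148 = 105 × 148 mm

105 × 148 mm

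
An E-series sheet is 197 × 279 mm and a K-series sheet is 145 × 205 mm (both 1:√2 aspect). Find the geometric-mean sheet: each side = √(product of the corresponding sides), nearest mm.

169 × 239 mm

Short side: √(197 · 145) = √28565 ≈ 169.0 → 169 mm
Long side: √(279 · 205) = √57195 ≈ 239.2 → 239 mm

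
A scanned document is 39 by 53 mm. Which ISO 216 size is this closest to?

A9 (37 × 52 mm)

Aspect ratio 53/39 ≈ 1.359 (ISO target is √2 ≈ 1.414).
In the A-series (A0 area = 1 m²): A9 = 37 × 52 mm.
Off by 3 mm total — nearest standard size.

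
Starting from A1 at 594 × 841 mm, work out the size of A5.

148 × 210 mm

A2: ⌊841/2⌋ × 594 = 420 × 594 mm
A3: ⌊594/2⌋ × 420 = 297 × 420 mm
A4: ⌊420/2⌋ × 297 = 210 × 297 mm
A5: ⌊297/2⌋ × 210 = 148 × 210 mm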